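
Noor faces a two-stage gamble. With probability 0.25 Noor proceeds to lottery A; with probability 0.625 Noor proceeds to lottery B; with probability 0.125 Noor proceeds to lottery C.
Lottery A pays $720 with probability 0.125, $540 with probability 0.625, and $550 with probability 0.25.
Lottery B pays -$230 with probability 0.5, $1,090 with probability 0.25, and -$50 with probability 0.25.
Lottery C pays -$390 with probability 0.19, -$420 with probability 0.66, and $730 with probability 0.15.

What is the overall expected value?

EV(A) = 0.125 × 720 + 0.625 × 540 + 0.25 × 550 = 90 + 337.5 + 137.5 = 565
EV(B) = 0.5 × (-230) + 0.25 × 1090 + 0.25 × (-50) = -115 + 272.5 − 12.5 = 145
EV(C) = 0.19 × (-390) + 0.66 × (-420) + 0.15 × 730 = -74.1 − 277.2 + 109.5 = -241.8
Overall = 0.25 × 565 + 0.625 × 145 + 0.125 × (-241.8) = 141.25 + 90.625 − 30.225 = 201.65

$201.65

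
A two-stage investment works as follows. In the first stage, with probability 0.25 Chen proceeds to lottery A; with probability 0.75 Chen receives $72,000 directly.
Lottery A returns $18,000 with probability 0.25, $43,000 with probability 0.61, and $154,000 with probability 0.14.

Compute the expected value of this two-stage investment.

$67,072.50

EV(A) = 0.25 × 18000 + 0.61 × 43000 + 0.14 × 154000 = 4500 + 26230 + 21560 = 52290
Branch B: 72000 (certain)
Overall = 0.25 × 52290 + 0.75 × 72000 = 13072.5 + 54000 = 67072.5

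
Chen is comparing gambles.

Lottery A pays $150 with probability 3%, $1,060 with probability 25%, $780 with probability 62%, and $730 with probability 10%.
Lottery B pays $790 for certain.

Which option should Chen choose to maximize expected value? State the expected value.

Lottery A ($826.10)

Lottery A = 0.03 × 150 + 0.25 × 1060 + 0.62 × 780 + 0.1 × 730 = 4.5 + 265 + 483.6 + 73 = 826.1
Lottery B: 790 (certain)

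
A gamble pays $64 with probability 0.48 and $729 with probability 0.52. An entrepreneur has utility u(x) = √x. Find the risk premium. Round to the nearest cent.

$90.11

E[u] = 0.48·√64 + 0.52·√729 = 0.48·8 + 0.52·27 = 17.88
CE = (17.88)² = 319.6944
Risk premium = EV − CE = 409.8 − 319.6944 = 90.1056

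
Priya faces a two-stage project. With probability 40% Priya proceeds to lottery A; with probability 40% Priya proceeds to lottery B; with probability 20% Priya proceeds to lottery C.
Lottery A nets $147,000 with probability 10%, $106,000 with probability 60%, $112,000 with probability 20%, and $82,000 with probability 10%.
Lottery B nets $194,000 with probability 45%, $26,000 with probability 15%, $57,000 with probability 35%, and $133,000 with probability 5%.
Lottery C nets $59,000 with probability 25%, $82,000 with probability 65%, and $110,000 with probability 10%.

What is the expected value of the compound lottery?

EV(A) = 0.1 × 147000 + 0.6 × 106000 + 0.2 × 112000 + 0.1 × 82000 = 14700 + 63600 + 22400 + 8200 = 108900
EV(B) = 0.45 × 194000 + 0.15 × 26000 + 0.35 × 57000 + 0.05 × 133000 = 87300 + 3900 + 19950 + 6650 = 117800
EV(C) = 0.25 × 59000 + 0.65 × 82000 + 0.1 × 110000 = 14750 + 53300 + 11000 = 79050
Overall = 0.4 × 108900 + 0.4 × 117800 + 0.2 × 79050 = 43560 + 47120 + 15810 = 106490

$106,490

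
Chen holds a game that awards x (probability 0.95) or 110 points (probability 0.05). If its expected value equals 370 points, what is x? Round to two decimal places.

x = 383.68 points

0.95·x + 0.05·110 = 370
0.95·x = 370 − 5.5 = 364.5
x = 364.5 / 0.95 = 383.6842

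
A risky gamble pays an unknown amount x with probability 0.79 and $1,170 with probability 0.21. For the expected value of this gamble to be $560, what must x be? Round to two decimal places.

0.79·x + 0.21·1170 = 560
0.79·x = 560 − 245.7 = 314.3
x = 314.3 / 0.79 = 397.8481

x = $397.85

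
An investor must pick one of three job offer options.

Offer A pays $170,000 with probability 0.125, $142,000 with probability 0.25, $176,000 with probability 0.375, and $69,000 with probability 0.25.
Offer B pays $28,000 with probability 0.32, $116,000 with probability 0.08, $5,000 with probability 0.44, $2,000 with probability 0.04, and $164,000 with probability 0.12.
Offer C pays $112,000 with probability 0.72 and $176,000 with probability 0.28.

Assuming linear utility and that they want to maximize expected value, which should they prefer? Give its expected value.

Offer A ($140,000)

Offer A = 0.125 × 170000 + 0.25 × 142000 + 0.375 × 176000 + 0.25 × 69000 = 21250 + 35500 + 66000 + 17250 = 140000
Offer B = 0.32 × 28000 + 0.08 × 116000 + 0.44 × 5000 + 0.04 × 2000 + 0.12 × 164000 = 8960 + 9280 + 2200 + 80 + 19680 = 40200
Offer C = 0.72 × 112000 + 0.28 × 176000 = 80640 + 49280 = 129920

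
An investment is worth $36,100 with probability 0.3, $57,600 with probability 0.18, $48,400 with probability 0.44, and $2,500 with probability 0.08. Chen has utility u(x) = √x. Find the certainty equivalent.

$40,401

E[u] = 0.3·√36100 + 0.18·√57600 + 0.44·√48400 + 0.08·√2500 = 0.3·190 + 0.18·240 + 0.44·220 + 0.08·50 = 201
CE = (201)² = 40401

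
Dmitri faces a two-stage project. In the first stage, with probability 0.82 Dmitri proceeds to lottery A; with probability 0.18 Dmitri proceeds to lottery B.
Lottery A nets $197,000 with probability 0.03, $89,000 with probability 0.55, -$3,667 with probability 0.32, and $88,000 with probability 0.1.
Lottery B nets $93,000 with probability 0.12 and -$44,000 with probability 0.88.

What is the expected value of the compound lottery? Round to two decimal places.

$46,278.18

EV(A) = 0.03 × 197000 + 0.55 × 89000 + 0.32 × (-3667) + 0.1 × 88000 = 5910 + 48950 − 1173.44 + 8800 = 62486.56
EV(B) = 0.12 × 93000 + 0.88 × (-44000) = 11160 − 38720 = -27560
Overall = 0.82 × 62486.56 + 0.18 × (-27560) = 51238.9792 − 4960.8 = 46278.1792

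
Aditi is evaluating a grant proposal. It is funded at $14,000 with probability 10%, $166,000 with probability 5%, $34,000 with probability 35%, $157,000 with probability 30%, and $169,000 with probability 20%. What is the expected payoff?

$102,500

EV = 0.1 × 14000 + 0.05 × 166000 + 0.35 × 34000 + 0.3 × 157000 + 0.2 × 169000 = 1400 + 8300 + 11900 + 47100 + 33800 = 102500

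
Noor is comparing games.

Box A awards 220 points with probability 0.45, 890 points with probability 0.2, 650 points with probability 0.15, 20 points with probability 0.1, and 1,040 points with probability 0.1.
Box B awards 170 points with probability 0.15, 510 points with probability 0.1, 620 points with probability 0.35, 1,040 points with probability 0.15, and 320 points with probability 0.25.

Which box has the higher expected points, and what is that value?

Box B (529.5 points)

Box A = 0.45 × 220 + 0.2 × 890 + 0.15 × 650 + 0.1 × 20 + 0.1 × 1040 = 99 + 178 + 97.5 + 2 + 104 = 480.5
Box B = 0.15 × 170 + 0.1 × 510 + 0.35 × 620 + 0.15 × 1040 + 0.25 × 320 = 25.5 + 51 + 217 + 156 + 80 = 529.5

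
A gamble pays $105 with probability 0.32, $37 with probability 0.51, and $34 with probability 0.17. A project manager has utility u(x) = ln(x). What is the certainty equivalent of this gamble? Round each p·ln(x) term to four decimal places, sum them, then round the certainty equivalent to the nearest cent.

E[u] = 0.32·ln(105) + 0.51·ln(37) + 0.17·ln(34) = 1.4893 + 1.8416 + 0.5995 = 3.9304
CE = e^3.9304 ≈ 50.93

$50.93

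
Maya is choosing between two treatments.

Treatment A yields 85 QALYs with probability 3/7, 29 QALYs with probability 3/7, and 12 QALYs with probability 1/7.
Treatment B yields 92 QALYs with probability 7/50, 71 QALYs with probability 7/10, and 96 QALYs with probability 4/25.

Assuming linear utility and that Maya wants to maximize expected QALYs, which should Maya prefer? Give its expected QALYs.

Treatment B (77.94 QALYs)

Treatment A = 3/7 × 85 + 3/7 × 29 + 1/7 × 12 = 36.4286 + 12.4286 + 1.7143 = 50.5714
Treatment B = 7/50 × 92 + 7/10 × 71 + 4/25 × 96 = 12.88 + 49.7 + 15.36 = 77.94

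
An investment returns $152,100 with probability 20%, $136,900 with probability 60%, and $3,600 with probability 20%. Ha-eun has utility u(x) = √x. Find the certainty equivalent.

E[u] = 0.2·√152100 + 0.6·√136900 + 0.2·√3600 = 0.2·390 + 0.6·370 + 0.2·60 = 312
CE = (312)² = 97344

$97,344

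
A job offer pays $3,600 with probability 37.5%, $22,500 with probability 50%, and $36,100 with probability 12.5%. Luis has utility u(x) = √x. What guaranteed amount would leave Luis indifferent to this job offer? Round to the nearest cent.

$14,701.56

E[u] = 0.375·√3600 + 0.5·√22500 + 0.125·√36100 = 0.375·60 + 0.5·150 + 0.125·190 = 121.25
CE = (121.25)² = 14701.5625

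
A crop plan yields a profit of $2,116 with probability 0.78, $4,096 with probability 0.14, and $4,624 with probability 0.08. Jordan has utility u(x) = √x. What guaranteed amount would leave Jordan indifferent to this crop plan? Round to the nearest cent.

E[u] = 0.78·√2116 + 0.14·√4096 + 0.08·√4624 = 0.78·46 + 0.14·64 + 0.08·68 = 50.28
CE = (50.28)² = 2528.0784

$2,528.08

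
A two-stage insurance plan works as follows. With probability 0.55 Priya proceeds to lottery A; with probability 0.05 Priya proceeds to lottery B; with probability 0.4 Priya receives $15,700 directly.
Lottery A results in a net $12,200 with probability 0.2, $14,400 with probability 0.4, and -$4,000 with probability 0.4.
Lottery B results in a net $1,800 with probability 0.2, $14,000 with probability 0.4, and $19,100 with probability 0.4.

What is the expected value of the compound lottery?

$10,590

EV(A) = 0.2 × 12200 + 0.4 × 14400 + 0.4 × (-4000) = 2440 + 5760 − 1600 = 6600
EV(B) = 0.2 × 1800 + 0.4 × 14000 + 0.4 × 19100 = 360 + 5600 + 7640 = 13600
Branch C: 15700 (certain)
Overall = 0.55 × 6600 + 0.05 × 13600 + 0.4 × 15700 = 3630 + 680 + 6280 = 10590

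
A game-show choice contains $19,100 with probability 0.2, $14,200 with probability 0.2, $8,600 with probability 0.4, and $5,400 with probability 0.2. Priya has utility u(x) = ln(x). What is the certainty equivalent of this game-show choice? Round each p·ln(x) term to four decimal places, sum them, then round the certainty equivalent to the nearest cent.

$10,160.88

E[u] = 0.2·ln(19100) + 0.2·ln(14200) + 0.4·ln(8600) + 0.2·ln(5400) = 1.9715 + 1.9122 + 3.6238 + 1.7188 = 9.2263
CE = e^9.2263 ≈ 10160.88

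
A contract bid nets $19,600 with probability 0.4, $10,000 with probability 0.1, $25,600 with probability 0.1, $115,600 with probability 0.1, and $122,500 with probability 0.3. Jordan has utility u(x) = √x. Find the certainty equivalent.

$48,841

E[u] = 0.4·√19600 + 0.1·√10000 + 0.1·√25600 + 0.1·√115600 + 0.3·√122500 = 0.4·140 + 0.1·100 + 0.1·160 + 0.1·340 + 0.3·350 = 221
CE = (221)² = 48841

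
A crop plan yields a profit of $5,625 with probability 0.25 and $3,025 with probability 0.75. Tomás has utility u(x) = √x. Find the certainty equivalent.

E[u] = 0.25·√5625 + 0.75·√3025 = 0.25·75 + 0.75·55 = 60
CE = (60)² = 3600

$3,600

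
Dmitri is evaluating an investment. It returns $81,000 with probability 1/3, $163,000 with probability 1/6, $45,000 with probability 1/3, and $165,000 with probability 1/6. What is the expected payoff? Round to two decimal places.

EV = 1/3 × 81000 + 1/6 × 163000 + 1/3 × 45000 + 1/6 × 165000 = 27000 + 27166.6667 + 15000 + 27500 = 96666.6667

$96,666.67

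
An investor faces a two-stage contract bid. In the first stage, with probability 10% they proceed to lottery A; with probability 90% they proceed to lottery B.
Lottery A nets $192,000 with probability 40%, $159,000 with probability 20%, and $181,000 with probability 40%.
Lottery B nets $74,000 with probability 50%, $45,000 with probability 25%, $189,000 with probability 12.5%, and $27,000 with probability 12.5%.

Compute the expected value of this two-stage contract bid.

$85,825

EV(A) = 0.4 × 192000 + 0.2 × 159000 + 0.4 × 181000 = 76800 + 31800 + 72400 = 181000
EV(B) = 0.5 × 74000 + 0.25 × 45000 + 0.125 × 189000 + 0.125 × 27000 = 37000 + 11250 + 23625 + 3375 = 75250
Overall = 0.1 × 181000 + 0.9 × 75250 = 18100 + 67725 = 85825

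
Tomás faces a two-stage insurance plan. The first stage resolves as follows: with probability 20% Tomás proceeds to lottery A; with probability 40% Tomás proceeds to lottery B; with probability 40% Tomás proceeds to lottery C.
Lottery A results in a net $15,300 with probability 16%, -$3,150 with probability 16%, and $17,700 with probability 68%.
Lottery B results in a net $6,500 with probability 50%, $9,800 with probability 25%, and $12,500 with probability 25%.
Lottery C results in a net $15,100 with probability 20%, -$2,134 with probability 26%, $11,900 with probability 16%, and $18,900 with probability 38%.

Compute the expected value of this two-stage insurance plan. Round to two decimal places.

EV(A) = 0.16 × 15300 + 0.16 × (-3150) + 0.68 × 17700 = 2448 − 504 + 12036 = 13980
EV(B) = 0.5 × 6500 + 0.25 × 9800 + 0.25 × 12500 = 3250 + 2450 + 3125 = 8825
EV(C) = 0.2 × 15100 + 0.26 × (-2134) + 0.16 × 11900 + 0.38 × 18900 = 3020 − 554.84 + 1904 + 7182 = 11551.16
Overall = 0.2 × 13980 + 0.4 × 8825 + 0.4 × 11551.16 = 2796 + 3530 + 4620.464 = 10946.464

$10,946.46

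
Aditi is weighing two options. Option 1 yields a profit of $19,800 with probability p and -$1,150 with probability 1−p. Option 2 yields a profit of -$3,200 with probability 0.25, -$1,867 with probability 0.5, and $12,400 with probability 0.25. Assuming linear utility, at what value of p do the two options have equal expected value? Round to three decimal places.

EV(Option 2) = 0.25 × (-3200) + 0.5 × (-1867) + 0.25 × 12400 = -800 − 933.5 + 3100 = 1366.5
p·19800 + (1−p)·(-1150) = 1366.5
20950p − 1150 = 1366.5
p = (1366.5 + 1150) / 20950

p = 0.120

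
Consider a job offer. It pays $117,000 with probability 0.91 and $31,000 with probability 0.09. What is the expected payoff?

$109,260

EV = 0.91 × 117000 + 0.09 × 31000 = 106470 + 2790 = 109260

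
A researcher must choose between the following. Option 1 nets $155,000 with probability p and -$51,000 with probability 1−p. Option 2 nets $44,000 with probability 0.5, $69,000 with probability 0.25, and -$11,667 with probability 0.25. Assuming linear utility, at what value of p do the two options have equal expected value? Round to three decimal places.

p = 0.424

EV(Option 2) = 0.5 × 44000 + 0.25 × 69000 + 0.25 × (-11667) = 22000 + 17250 − 2916.75 = 36333.25
p·155000 + (1−p)·(-51000) = 36333.25
206000p − 51000 = 36333.25
p = (36333.25 + 51000) / 206000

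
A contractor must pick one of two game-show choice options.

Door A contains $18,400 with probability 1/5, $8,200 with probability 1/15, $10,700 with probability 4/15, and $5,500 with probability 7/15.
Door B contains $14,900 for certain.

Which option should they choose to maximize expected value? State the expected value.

Door A = 1/5 × 18400 + 1/15 × 8200 + 4/15 × 10700 + 7/15 × 5500 = 3680 + 546.6667 + 2853.3333 + 2566.6667 = 9646.6667
Door B: 14900 (certain)

Door B ($14,900)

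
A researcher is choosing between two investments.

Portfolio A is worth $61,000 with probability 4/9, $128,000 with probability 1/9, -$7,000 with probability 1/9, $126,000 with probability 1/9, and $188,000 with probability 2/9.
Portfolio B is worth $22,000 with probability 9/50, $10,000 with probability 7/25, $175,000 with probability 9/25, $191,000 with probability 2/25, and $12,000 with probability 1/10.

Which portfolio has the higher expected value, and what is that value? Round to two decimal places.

Portfolio A = 4/9 × 61000 + 1/9 × 128000 + 1/9 × (-7000) + 1/9 × 126000 + 2/9 × 188000 = 27111.1111 + 14222.2222 − 777.7778 + 14000 + 41777.7778 = 96333.3333
Portfolio B = 9/50 × 22000 + 7/25 × 10000 + 9/25 × 175000 + 2/25 × 191000 + 1/10 × 12000 = 3960 + 2800 + 63000 + 15280 + 1200 = 86240

Portfolio A ($96,333.33)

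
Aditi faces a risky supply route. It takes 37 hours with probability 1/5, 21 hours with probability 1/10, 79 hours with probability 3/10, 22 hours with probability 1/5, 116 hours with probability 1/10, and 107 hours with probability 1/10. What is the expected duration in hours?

EV = 1/5 × 37 + 1/10 × 21 + 3/10 × 79 + 1/5 × 22 + 1/10 × 116 + 1/10 × 107 = 7.4 + 2.1 + 23.7 + 4.4 + 11.6 + 10.7 = 59.9

59.9 hours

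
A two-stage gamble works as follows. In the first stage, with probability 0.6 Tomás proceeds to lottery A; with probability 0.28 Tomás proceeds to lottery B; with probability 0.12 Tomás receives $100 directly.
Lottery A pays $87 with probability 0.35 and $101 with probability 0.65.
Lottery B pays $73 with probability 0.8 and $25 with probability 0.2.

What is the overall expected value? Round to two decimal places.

EV(A) = 0.35 × 87 + 0.65 × 101 = 30.45 + 65.65 = 96.1
EV(B) = 0.8 × 73 + 0.2 × 25 = 58.4 + 5 = 63.4
Branch C: 100 (certain)
Overall = 0.6 × 96.1 + 0.28 × 63.4 + 0.12 × 100 = 57.66 + 17.752 + 12 = 87.412

$87.41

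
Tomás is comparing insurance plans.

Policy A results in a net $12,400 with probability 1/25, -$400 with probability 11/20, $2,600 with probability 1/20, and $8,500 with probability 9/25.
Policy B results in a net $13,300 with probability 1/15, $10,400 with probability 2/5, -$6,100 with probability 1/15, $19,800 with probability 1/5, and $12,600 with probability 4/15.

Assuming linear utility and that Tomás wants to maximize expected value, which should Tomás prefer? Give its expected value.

Policy A = 1/25 × 12400 + 11/20 × (-400) + 1/20 × 2600 + 9/25 × 8500 = 496 − 220 + 130 + 3060 = 3466
Policy B = 1/15 × 13300 + 2/5 × 10400 + 1/15 × (-6100) + 1/5 × 19800 + 4/15 × 12600 = 886.6667 + 4160 − 406.6667 + 3960 + 3360 = 11960

Policy B ($11,960)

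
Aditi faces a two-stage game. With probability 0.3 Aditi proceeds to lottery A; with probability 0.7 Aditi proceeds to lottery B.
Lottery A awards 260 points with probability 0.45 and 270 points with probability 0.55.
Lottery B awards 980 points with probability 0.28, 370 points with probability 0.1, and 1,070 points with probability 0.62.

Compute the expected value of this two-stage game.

762.01 points

EV(A) = 0.45 × 260 + 0.55 × 270 = 117 + 148.5 = 265.5
EV(B) = 0.28 × 980 + 0.1 × 370 + 0.62 × 1070 = 274.4 + 37 + 663.4 = 974.8
Overall = 0.3 × 265.5 + 0.7 × 974.8 = 79.65 + 682.36 = 762.01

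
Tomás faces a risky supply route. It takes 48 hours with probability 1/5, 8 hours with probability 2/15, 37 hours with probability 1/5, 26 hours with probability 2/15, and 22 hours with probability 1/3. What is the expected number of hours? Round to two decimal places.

28.87 hours

EV = 1/5 × 48 + 2/15 × 8 + 1/5 × 37 + 2/15 × 26 + 1/3 × 22 = 9.6 + 1.0667 + 7.4 + 3.4667 + 7.3333 = 28.8667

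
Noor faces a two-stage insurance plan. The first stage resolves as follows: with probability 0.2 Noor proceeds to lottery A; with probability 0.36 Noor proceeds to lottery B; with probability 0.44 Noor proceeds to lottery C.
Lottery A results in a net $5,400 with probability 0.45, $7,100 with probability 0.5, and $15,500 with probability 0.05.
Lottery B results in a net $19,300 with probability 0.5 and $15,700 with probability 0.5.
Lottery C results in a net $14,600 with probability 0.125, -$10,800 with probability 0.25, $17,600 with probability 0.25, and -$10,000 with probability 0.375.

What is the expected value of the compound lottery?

$7,552

EV(A) = 0.45 × 5400 + 0.5 × 7100 + 0.05 × 15500 = 2430 + 3550 + 775 = 6755
EV(B) = 0.5 × 19300 + 0.5 × 15700 = 9650 + 7850 = 17500
EV(C) = 0.125 × 14600 + 0.25 × (-10800) + 0.25 × 17600 + 0.375 × (-10000) = 1825 − 2700 + 4400 − 3750 = -225
Overall = 0.2 × 6755 + 0.36 × 17500 + 0.44 × (-225) = 1351 + 6300 − 99 = 7552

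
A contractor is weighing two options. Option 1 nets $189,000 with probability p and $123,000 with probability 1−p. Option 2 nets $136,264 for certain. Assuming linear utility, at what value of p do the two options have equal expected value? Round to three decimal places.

p·189000 + (1−p)·123000 = 136264
66000p + 123000 = 136264
p = (136264 − 123000) / 66000

p = 0.201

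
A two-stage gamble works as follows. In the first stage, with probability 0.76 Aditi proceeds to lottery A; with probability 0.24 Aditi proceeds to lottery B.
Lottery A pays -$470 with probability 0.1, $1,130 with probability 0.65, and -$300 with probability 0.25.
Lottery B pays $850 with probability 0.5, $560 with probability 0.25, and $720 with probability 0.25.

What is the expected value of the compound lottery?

$644.30

EV(A) = 0.1 × (-470) + 0.65 × 1130 + 0.25 × (-300) = -47 + 734.5 − 75 = 612.5
EV(B) = 0.5 × 850 + 0.25 × 560 + 0.25 × 720 = 425 + 140 + 180 = 745
Overall = 0.76 × 612.5 + 0.24 × 745 = 465.5 + 178.8 = 644.3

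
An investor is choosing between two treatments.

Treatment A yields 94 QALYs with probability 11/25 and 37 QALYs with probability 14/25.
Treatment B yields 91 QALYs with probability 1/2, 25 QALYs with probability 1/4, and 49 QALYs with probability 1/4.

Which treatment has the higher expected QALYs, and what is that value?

Treatment B (64 QALYs)

Treatment A = 11/25 × 94 + 14/25 × 37 = 41.36 + 20.72 = 62.08
Treatment B = 1/2 × 91 + 1/4 × 25 + 1/4 × 49 = 45.5 + 6.25 + 12.25 = 64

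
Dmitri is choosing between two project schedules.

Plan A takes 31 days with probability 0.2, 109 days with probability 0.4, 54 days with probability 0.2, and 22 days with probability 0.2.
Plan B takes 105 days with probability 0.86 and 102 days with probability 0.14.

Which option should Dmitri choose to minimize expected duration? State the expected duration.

Plan A (65 days)

Plan A = 0.2 × 31 + 0.4 × 109 + 0.2 × 54 + 0.2 × 22 = 6.2 + 43.6 + 10.8 + 4.4 = 65
Plan B = 0.86 × 105 + 0.14 × 102 = 90.3 + 14.28 = 104.58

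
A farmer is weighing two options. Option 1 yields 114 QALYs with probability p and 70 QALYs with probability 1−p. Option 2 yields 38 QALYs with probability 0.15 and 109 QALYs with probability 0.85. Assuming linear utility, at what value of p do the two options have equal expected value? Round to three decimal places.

EV(Option 2) = 0.15 × 38 + 0.85 × 109 = 5.7 + 92.65 = 98.35
p·114 + (1−p)·70 = 98.35
44p + 70 = 98.35
p = (98.35 − 70) / 44

p = 0.644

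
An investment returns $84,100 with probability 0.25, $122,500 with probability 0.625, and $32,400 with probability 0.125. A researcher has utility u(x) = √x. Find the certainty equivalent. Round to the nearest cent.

$98,439.06

E[u] = 0.25·√84100 + 0.625·√122500 + 0.125·√32400 = 0.25·290 + 0.625·350 + 0.125·180 = 313.75
CE = (313.75)² = 98439.0625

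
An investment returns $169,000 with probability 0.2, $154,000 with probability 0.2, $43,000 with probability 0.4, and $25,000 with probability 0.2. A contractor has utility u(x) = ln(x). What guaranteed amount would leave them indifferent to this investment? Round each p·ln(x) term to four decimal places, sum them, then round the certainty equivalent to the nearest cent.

$65,466.90

E[u] = 0.2·ln(169000) + 0.2·ln(154000) + 0.4·ln(43000) + 0.2·ln(25000) = 2.4075 + 2.3889 + 4.2676 + 2.0253 = 11.0893
CE = e^11.0893 ≈ 65466.90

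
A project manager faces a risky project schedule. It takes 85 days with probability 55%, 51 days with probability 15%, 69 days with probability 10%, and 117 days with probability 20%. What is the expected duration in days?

EV = 0.55 × 85 + 0.15 × 51 + 0.1 × 69 + 0.2 × 117 = 46.75 + 7.65 + 6.9 + 23.4 = 84.7

84.7 days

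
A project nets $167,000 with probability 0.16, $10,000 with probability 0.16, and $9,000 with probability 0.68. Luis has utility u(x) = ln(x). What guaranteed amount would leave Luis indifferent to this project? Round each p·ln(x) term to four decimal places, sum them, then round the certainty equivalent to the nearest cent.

$14,606.18

E[u] = 0.16·ln(167000) + 0.16·ln(10000) + 0.68·ln(9000) = 1.9241 + 1.4737 + 6.1914 = 9.5892
CE = e^9.5892 ≈ 14606.18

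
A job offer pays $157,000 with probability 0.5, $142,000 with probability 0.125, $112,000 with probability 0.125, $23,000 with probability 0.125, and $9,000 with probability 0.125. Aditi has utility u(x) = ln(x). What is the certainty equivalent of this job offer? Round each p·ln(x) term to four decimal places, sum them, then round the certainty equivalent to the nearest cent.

$81,772.80

E[u] = 0.5·ln(157000) + 0.125·ln(142000) + 0.125·ln(112000) + 0.125·ln(23000) + 0.125·ln(9000) = 5.9820 + 1.4829 + 1.4533 + 1.2554 + 1.1381 = 11.3117
CE = e^11.3117 ≈ 81772.80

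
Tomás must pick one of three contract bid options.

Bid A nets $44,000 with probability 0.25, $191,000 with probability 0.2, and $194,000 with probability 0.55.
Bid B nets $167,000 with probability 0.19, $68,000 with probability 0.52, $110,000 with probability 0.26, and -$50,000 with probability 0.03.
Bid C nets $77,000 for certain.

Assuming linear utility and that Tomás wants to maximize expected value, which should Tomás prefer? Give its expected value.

Bid A = 0.25 × 44000 + 0.2 × 191000 + 0.55 × 194000 = 11000 + 38200 + 106700 = 155900
Bid B = 0.19 × 167000 + 0.52 × 68000 + 0.26 × 110000 + 0.03 × (-50000) = 31730 + 35360 + 28600 − 1500 = 94190
Bid C: 77000 (certain)

Bid A ($155,900)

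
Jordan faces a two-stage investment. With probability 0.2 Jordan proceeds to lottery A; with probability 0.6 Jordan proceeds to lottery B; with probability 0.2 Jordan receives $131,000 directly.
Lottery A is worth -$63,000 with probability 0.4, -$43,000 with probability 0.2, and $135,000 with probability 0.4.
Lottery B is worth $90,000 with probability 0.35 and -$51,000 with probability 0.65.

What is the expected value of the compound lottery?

$29,250

EV(A) = 0.4 × (-63000) + 0.2 × (-43000) + 0.4 × 135000 = -25200 − 8600 + 54000 = 20200
EV(B) = 0.35 × 90000 + 0.65 × (-51000) = 31500 − 33150 = -1650
Branch C: 131000 (certain)
Overall = 0.2 × 20200 + 0.6 × (-1650) + 0.2 × 131000 = 4040 − 990 + 26200 = 29250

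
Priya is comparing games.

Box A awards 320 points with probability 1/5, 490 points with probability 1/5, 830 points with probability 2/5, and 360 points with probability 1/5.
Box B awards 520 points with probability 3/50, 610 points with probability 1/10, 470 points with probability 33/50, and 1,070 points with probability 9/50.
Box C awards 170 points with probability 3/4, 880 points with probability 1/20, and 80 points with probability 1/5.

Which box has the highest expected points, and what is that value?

Box A = 1/5 × 320 + 1/5 × 490 + 2/5 × 830 + 1/5 × 360 = 64 + 98 + 332 + 72 = 566
Box B = 3/50 × 520 + 1/10 × 610 + 33/50 × 470 + 9/50 × 1070 = 31.2 + 61 + 310.2 + 192.6 = 595
Box C = 3/4 × 170 + 1/20 × 880 + 1/5 × 80 = 127.5 + 44 + 16 = 187.5

Box B (595 points)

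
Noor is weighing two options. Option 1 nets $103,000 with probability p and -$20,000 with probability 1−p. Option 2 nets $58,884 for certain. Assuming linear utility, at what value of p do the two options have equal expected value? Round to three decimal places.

p·103000 + (1−p)·(-20000) = 58884
123000p − 20000 = 58884
p = (58884 + 20000) / 123000

p = 0.641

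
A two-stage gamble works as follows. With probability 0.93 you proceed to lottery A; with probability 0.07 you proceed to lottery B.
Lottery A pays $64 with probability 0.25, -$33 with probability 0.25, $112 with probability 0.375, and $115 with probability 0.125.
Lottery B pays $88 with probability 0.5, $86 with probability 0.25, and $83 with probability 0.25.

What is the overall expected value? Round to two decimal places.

$65.67

EV(A) = 0.25 × 64 + 0.25 × (-33) + 0.375 × 112 + 0.125 × 115 = 16 − 8.25 + 42 + 14.375 = 64.125
EV(B) = 0.5 × 88 + 0.25 × 86 + 0.25 × 83 = 44 + 21.5 + 20.75 = 86.25
Overall = 0.93 × 64.125 + 0.07 × 86.25 = 59.63625 + 6.0375 = 65.67375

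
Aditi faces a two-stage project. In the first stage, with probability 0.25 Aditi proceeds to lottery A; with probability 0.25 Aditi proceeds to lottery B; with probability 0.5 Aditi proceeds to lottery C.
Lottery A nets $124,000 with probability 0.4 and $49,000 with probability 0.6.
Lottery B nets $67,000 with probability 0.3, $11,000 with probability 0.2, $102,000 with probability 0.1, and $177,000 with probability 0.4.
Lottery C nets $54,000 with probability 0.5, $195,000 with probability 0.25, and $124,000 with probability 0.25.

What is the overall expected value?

$98,950

EV(A) = 0.4 × 124000 + 0.6 × 49000 = 49600 + 29400 = 79000
EV(B) = 0.3 × 67000 + 0.2 × 11000 + 0.1 × 102000 + 0.4 × 177000 = 20100 + 2200 + 10200 + 70800 = 103300
EV(C) = 0.5 × 54000 + 0.25 × 195000 + 0.25 × 124000 = 27000 + 48750 + 31000 = 106750
Overall = 0.25 × 79000 + 0.25 × 103300 + 0.5 × 106750 = 19750 + 25825 + 53375 = 98950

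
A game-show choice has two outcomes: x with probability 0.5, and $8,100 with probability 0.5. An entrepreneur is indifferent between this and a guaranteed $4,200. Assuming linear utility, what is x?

0.5·x + 0.5·8100 = 4200
0.5·x = 4200 − 4050 = 150
x = 150 / 0.5 = 300

x = $300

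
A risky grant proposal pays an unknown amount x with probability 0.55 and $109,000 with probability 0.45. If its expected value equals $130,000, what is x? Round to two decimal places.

0.55·x + 0.45·109000 = 130000
0.55·x = 130000 − 49050 = 80950
x = 80950 / 0.55 = 147181.8182

x = $147,181.82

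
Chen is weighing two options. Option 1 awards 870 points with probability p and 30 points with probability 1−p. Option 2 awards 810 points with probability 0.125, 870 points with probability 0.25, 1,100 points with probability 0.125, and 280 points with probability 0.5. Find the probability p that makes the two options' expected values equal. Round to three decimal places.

p = 0.674

EV(Option 2) = 0.125 × 810 + 0.25 × 870 + 0.125 × 1100 + 0.5 × 280 = 101.25 + 217.5 + 137.5 + 140 = 596.25
p·870 + (1−p)·30 = 596.25
840p + 30 = 596.25
p = (596.25 − 30) / 840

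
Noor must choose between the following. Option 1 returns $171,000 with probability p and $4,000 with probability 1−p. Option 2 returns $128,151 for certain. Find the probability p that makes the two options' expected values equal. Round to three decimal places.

p = 0.743

p·171000 + (1−p)·4000 = 128151
167000p + 4000 = 128151
p = (128151 − 4000) / 167000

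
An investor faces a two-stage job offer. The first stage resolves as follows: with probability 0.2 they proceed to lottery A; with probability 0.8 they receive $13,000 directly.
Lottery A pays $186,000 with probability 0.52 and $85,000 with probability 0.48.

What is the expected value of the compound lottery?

EV(A) = 0.52 × 186000 + 0.48 × 85000 = 96720 + 40800 = 137520
Branch B: 13000 (certain)
Overall = 0.2 × 137520 + 0.8 × 13000 = 27504 + 10400 = 37904

$37,904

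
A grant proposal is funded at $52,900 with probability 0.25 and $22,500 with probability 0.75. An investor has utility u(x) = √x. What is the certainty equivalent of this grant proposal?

E[u] = 0.25·√52900 + 0.75·√22500 = 0.25·230 + 0.75·150 = 170
CE = (170)² = 28900

$28,900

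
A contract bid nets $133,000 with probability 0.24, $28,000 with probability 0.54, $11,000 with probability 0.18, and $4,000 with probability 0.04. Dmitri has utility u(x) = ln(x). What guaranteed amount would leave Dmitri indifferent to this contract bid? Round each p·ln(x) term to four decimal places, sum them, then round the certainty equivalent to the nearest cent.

E[u] = 0.24·ln(133000) + 0.54·ln(28000) + 0.18·ln(11000) + 0.04·ln(4000) = 2.8315 + 5.5296 + 1.6750 + 0.3318 = 10.3679
CE = e^10.3679 ≈ 31821.58

$31,821.58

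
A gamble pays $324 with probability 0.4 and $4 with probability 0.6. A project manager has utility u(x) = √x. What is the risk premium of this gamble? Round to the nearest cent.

$61.44

E[u] = 0.4·√324 + 0.6·√4 = 0.4·18 + 0.6·2 = 8.4
CE = (8.4)² = 70.56
Risk premium = EV − CE = 132 − 70.56 = 61.44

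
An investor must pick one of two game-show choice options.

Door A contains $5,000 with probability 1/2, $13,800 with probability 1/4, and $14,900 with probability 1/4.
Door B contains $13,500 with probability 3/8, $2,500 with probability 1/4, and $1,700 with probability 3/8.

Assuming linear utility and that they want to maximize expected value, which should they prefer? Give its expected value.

Door A ($9,675)

Door A = 1/2 × 5000 + 1/4 × 13800 + 1/4 × 14900 = 2500 + 3450 + 3725 = 9675
Door B = 3/8 × 13500 + 1/4 × 2500 + 3/8 × 1700 = 5062.5 + 625 + 637.5 = 6325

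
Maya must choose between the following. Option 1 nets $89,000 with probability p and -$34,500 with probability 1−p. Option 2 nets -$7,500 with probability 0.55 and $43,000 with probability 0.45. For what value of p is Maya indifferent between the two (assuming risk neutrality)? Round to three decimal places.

EV(Option 2) = 0.55 × (-7500) + 0.45 × 43000 = -4125 + 19350 = 15225
p·89000 + (1−p)·(-34500) = 15225
123500p − 34500 = 15225
p = (15225 + 34500) / 123500

p = 0.403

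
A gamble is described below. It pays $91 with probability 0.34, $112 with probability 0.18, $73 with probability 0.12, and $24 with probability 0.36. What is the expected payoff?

EV = 0.34 × 91 + 0.18 × 112 + 0.12 × 73 + 0.36 × 24 = 30.94 + 20.16 + 8.76 + 8.64 = 68.5

$68.50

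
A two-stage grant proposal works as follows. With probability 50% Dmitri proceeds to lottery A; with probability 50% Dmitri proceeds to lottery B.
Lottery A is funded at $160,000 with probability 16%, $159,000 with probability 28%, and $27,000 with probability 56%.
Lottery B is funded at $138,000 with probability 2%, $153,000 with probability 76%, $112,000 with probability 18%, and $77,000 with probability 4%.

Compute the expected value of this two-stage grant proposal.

$113,760

EV(A) = 0.16 × 160000 + 0.28 × 159000 + 0.56 × 27000 = 25600 + 44520 + 15120 = 85240
EV(B) = 0.02 × 138000 + 0.76 × 153000 + 0.18 × 112000 + 0.04 × 77000 = 2760 + 116280 + 20160 + 3080 = 142280
Overall = 0.5 × 85240 + 0.5 × 142280 = 42620 + 71140 = 113760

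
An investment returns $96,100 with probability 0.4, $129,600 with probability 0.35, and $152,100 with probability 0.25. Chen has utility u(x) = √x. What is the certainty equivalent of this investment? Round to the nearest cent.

$120,756.25

E[u] = 0.4·√96100 + 0.35·√129600 + 0.25·√152100 = 0.4·310 + 0.35·360 + 0.25·390 = 347.5
CE = (347.5)² = 120756.25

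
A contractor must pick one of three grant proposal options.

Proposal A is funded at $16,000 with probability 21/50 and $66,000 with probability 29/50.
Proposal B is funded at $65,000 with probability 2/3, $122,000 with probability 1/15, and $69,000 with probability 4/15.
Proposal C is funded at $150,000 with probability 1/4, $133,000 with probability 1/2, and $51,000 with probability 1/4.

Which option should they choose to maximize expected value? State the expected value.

Proposal A = 21/50 × 16000 + 29/50 × 66000 = 6720 + 38280 = 45000
Proposal B = 2/3 × 65000 + 1/15 × 122000 + 4/15 × 69000 = 43333.3333 + 8133.3333 + 18400 = 69866.6667
Proposal C = 1/4 × 150000 + 1/2 × 133000 + 1/4 × 51000 = 37500 + 66500 + 12750 = 116750

Proposal C ($116,750)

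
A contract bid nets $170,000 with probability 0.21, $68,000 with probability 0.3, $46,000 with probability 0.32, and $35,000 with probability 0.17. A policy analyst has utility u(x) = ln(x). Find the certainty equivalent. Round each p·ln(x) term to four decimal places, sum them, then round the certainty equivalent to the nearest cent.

$64,964.74

E[u] = 0.21·ln(170000) + 0.3·ln(68000) + 0.32·ln(46000) + 0.17·ln(35000) = 2.5291 + 3.3382 + 3.4356 + 1.7787 = 11.0816
CE = e^11.0816 ≈ 64964.74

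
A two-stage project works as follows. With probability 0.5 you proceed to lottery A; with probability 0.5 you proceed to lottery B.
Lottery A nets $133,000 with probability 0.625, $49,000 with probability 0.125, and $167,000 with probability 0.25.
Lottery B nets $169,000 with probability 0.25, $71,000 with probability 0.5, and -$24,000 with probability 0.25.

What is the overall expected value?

EV(A) = 0.625 × 133000 + 0.125 × 49000 + 0.25 × 167000 = 83125 + 6125 + 41750 = 131000
EV(B) = 0.25 × 169000 + 0.5 × 71000 + 0.25 × (-24000) = 42250 + 35500 − 6000 = 71750
Overall = 0.5 × 131000 + 0.5 × 71750 = 65500 + 35875 = 101375

$101,375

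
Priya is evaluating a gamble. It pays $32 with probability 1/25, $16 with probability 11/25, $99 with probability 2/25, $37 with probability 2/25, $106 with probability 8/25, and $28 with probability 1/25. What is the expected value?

EV = 1/25 × 32 + 11/25 × 16 + 2/25 × 99 + 2/25 × 37 + 8/25 × 106 + 1/25 × 28 = 1.28 + 7.04 + 7.92 + 2.96 + 33.92 + 1.12 = 54.24

$54.24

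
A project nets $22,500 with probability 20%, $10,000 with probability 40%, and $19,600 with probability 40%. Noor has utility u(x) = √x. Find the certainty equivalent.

$15,876

E[u] = 0.2·√22500 + 0.4·√10000 + 0.4·√19600 = 0.2·150 + 0.4·100 + 0.4·140 = 126
CE = (126)² = 15876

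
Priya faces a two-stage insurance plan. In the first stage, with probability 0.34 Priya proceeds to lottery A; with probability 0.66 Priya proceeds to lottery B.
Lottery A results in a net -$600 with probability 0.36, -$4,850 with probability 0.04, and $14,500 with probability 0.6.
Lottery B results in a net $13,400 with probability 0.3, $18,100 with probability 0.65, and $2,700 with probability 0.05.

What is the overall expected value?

$13,325.80

EV(A) = 0.36 × (-600) + 0.04 × (-4850) + 0.6 × 14500 = -216 − 194 + 8700 = 8290
EV(B) = 0.3 × 13400 + 0.65 × 18100 + 0.05 × 2700 = 4020 + 11765 + 135 = 15920
Overall = 0.34 × 8290 + 0.66 × 15920 = 2818.6 + 10507.2 = 13325.8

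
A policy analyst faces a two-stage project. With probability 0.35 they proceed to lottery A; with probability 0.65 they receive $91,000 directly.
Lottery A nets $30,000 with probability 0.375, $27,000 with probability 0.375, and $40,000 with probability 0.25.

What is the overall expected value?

EV(A) = 0.375 × 30000 + 0.375 × 27000 + 0.25 × 40000 = 11250 + 10125 + 10000 = 31375
Branch B: 91000 (certain)
Overall = 0.35 × 31375 + 0.65 × 91000 = 10981.25 + 59150 = 70131.25

$70,131.25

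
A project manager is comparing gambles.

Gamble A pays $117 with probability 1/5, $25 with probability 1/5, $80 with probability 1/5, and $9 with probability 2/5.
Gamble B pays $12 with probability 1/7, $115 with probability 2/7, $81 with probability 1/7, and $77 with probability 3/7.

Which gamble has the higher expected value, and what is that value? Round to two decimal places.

Gamble A = 1/5 × 117 + 1/5 × 25 + 1/5 × 80 + 2/5 × 9 = 23.4 + 5 + 16 + 3.6 = 48
Gamble B = 1/7 × 12 + 2/7 × 115 + 1/7 × 81 + 3/7 × 77 = 1.7143 + 32.8571 + 11.5714 + 33 = 79.1429

Gamble B ($79.14)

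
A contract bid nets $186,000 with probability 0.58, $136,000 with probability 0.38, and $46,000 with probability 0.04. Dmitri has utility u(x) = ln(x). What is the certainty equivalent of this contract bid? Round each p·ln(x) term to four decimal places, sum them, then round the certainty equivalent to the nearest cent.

E[u] = 0.58·ln(186000) + 0.38·ln(136000) + 0.04·ln(46000) = 7.0374 + 4.4918 + 0.4295 = 11.9587
CE = e^11.9587 ≈ 156169.93

$156,169.93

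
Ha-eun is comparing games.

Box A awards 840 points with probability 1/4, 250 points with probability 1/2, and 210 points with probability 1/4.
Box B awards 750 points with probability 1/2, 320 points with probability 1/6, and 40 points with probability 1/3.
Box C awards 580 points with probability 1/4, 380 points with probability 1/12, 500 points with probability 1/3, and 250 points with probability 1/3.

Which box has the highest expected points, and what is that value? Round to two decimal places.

Box B (441.67 points)

Box A = 1/4 × 840 + 1/2 × 250 + 1/4 × 210 = 210 + 125 + 52.5 = 387.5
Box B = 1/2 × 750 + 1/6 × 320 + 1/3 × 40 = 375 + 53.3333 + 13.3333 = 441.6667
Box C = 1/4 × 580 + 1/12 × 380 + 1/3 × 500 + 1/3 × 250 = 145 + 31.6667 + 166.6667 + 83.3333 = 426.6667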